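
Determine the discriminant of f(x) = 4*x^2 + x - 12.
Δ = 193

For a quadratic a x^2 + b x + c the discriminant is Δ = b^2 - 4ac = (1)^2 - 4*(4)*(-12) = 1 - (-192) = 193.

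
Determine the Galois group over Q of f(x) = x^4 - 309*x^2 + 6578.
Gal(K/Q) = V_4 (Klein four-group, Z/2Z × Z/2Z)

f factors as (x^2 - 286)(x^2 - 23), so the splitting field is K = Q(sqrt(286), sqrt(23)). The elements 286, 23, 6578 are all non-squares in Q, so sqrt(286) and sqrt(23) generate independent quadratic extensions. Thus [K:Q] = 4 and Gal(K/Q) is generated by the two order-2 automorphisms sqrt(286) ↦ -sqrt(286) and sqrt(23) ↦ -sqrt(23), giving V_4.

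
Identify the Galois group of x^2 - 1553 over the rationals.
Gal(K/Q) = Z/2Z (cyclic of order 2)

x^2 - 1553 is irreducible over Q since 1553 is not a rational square. The splitting field Q(sqrt(1553)) has degree 2 over Q, and its unique nontrivial automorphism is sqrt(1553) ↦ -sqrt(1553). Hence Gal(Q(sqrt(1553))/Q) = Z/2Z.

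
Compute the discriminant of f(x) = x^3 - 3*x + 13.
Δ = -4455

For a depressed cubic x^3 + p x + q the discriminant is Δ = -4 p^3 - 27 q^2 = -4*(-3)^3 - 27*(13)^2 = 108 - 4563 = -4455.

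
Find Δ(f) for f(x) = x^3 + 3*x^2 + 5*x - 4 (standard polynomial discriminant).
Δ = -1355

For x^3 + a x^2 + b x + c the discriminant is Δ = 18 a b c - 4 a^3 c + a^2 b^2 - 4 b^3 - 27 c^2.
Plug a = 3, b = 5, c = -4:
  18*(3)*(5)*(-4) - 4*(3)^3*(-4) + (3)^2*(5)^2 - 4*(5)^3 - 27*(-4)^2
  = -1080 + (432) + 225 + (-500) + (-432)
  = -1355.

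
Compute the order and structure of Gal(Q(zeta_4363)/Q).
|Gal(Q(zeta_4363)/Q)| = phi(4363) = 4362; group ≅ (Z/4363Z)^* ≅ Z/4362Z

The n-th cyclotomic polynomial Φ_4363(x) is the minimal polynomial of zeta_4363 over Q and has degree phi(4363) = 4362. So Q(zeta_4363) is a degree-4362 Galois extension with Galois group (Z/4363Z)^*. (Z/4363Z)^* is cyclic since 4363 is an odd prime power (or 4). Hence Gal(Q(zeta_4363)/Q) ≅ Z/4362Z.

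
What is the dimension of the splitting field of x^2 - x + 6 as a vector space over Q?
[K:Q] = 2

The discriminant of x^2 + (-1)*x + (6) is b^2 - 4c = 1 - (24) = -23. Since -23 is not a perfect square in Q, the polynomial is irreducible over Q. Its two roots generate a degree-2 extension, so [K:Q] = 2.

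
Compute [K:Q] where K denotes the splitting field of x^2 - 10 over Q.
[K:Q] = 2

The discriminant of x^2 + (0)*x + (-10) is b^2 - 4c = 0 - (-40) = 40. Since 40 is not a perfect square in Q, the polynomial is irreducible over Q. Its two roots generate a degree-2 extension, so [K:Q] = 2.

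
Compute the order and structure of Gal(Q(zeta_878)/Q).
|Gal(Q(zeta_878)/Q)| = phi(878) = 438; group ≅ (Z/878Z)^* ≅ Z/438Z

The n-th cyclotomic polynomial Φ_878(x) is the minimal polynomial of zeta_878 over Q and has degree phi(878) = 438. So Q(zeta_878) is a degree-438 Galois extension with Galois group (Z/878Z)^*. By CRT, (Z/878Z)^* ≅ (Z/2Z)^* × (Z/439Z)^*. Each prime-power unit group is (Z/2Z)^* ≅ trivial group (order 1); (Z/439Z)^* ≅ Z/438Z. Hence Gal(Q(zeta_878)/Q) ≅ Z/438Z.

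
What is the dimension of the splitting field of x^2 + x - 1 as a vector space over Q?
[K:Q] = 2

The discriminant of x^2 + (1)*x + (-1) is b^2 - 4c = 1 - (-4) = 5. Since 5 is not a perfect square in Q, the polynomial is irreducible over Q. Its two roots generate a degree-2 extension, so [K:Q] = 2.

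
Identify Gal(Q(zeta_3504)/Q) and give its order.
|Gal(Q(zeta_3504)/Q)| = phi(3504) = 1152; group ≅ (Z/3504Z)^* ≅ Z/2Z × Z/2Z × Z/4Z × Z/72Z

The n-th cyclotomic polynomial Φ_3504(x) is the minimal polynomial of zeta_3504 over Q and has degree phi(3504) = 1152. So Q(zeta_3504) is a degree-1152 Galois extension with Galois group (Z/3504Z)^*. By CRT, (Z/3504Z)^* ≅ (Z/16Z)^* × (Z/3Z)^* × (Z/73Z)^*. Each prime-power unit group is (Z/16Z)^* ≅ Z/2Z × Z/4Z; (Z/3Z)^* ≅ Z/2Z; (Z/73Z)^* ≅ Z/72Z. Hence Gal(Q(zeta_3504)/Q) ≅ Z/2Z × Z/2Z × Z/4Z × Z/72Z.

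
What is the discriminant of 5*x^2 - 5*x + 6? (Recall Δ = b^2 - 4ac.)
Δ = -95

For a quadratic a x^2 + b x + c the discriminant is Δ = b^2 - 4ac = (-5)^2 - 4*(5)*(6) = 25 - (120) = -95.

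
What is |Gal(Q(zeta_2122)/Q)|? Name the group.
|Gal(Q(zeta_2122)/Q)| = phi(2122) = 1060; group ≅ (Z/2122Z)^* ≅ Z/1060Z

The n-th cyclotomic polynomial Φ_2122(x) is the minimal polynomial of zeta_2122 over Q and has degree phi(2122) = 1060. So Q(zeta_2122) is a degree-1060 Galois extension with Galois group (Z/2122Z)^*. By CRT, (Z/2122Z)^* ≅ (Z/2Z)^* × (Z/1061Z)^*. Each prime-power unit group is (Z/2Z)^* ≅ trivial group (order 1); (Z/1061Z)^* ≅ Z/1060Z. Hence Gal(Q(zeta_2122)/Q) ≅ Z/1060Z.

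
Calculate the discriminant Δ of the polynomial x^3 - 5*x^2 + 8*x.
Δ = -448

For x^3 + a x^2 + b x + c the discriminant is Δ = 18 a b c - 4 a^3 c + a^2 b^2 - 4 b^3 - 27 c^2.
Plug a = -5, b = 8, c = 0:
  18*(-5)*(8)*(0) - 4*(-5)^3*(0) + (-5)^2*(8)^2 - 4*(8)^3 - 27*(0)^2
  = 0 + (0) + 1600 + (-2048) + (0)
  = -448.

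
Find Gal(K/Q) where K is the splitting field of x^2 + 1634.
Gal(K/Q) = Z/2Z (cyclic of order 2)

x^2 + 1634 is irreducible over Q since -1634 is not a rational square. The splitting field Q(sqrt(-1634)) has degree 2 over Q, and its unique nontrivial automorphism is sqrt(-1634) ↦ -sqrt(-1634). Hence Gal(Q(sqrt(-1634))/Q) = Z/2Z.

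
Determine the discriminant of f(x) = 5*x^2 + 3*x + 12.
Δ = -231

For a quadratic a x^2 + b x + c the discriminant is Δ = b^2 - 4ac = (3)^2 - 4*(5)*(12) = 9 - (240) = -231.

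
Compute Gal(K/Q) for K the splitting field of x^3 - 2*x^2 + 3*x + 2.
Gal(K/Q) = S_3 (symmetric group of order 6)

Compute the discriminant of x^3 + (-2)*x^2 + (3)*x + (2): Δ = -332. Since Δ is not a rational square, the Galois group is not contained in A_3; it must be the full S_3 (irreducibility of the cubic rules out anything smaller).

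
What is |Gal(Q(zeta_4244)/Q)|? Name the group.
|Gal(Q(zeta_4244)/Q)| = phi(4244) = 2120; group ≅ (Z/4244Z)^* ≅ Z/2Z × Z/1060Z

The n-th cyclotomic polynomial Φ_4244(x) is the minimal polynomial of zeta_4244 over Q and has degree phi(4244) = 2120. So Q(zeta_4244) is a degree-2120 Galois extension with Galois group (Z/4244Z)^*. By CRT, (Z/4244Z)^* ≅ (Z/4Z)^* × (Z/1061Z)^*. Each prime-power unit group is (Z/4Z)^* ≅ Z/2Z; (Z/1061Z)^* ≅ Z/1060Z. Hence Gal(Q(zeta_4244)/Q) ≅ Z/2Z × Z/1060Z.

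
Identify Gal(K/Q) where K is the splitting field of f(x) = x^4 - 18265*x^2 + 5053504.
Gal(K/Q) = Z/2Z (cyclic of order 2)

f factors as (x^2 - 17984)(x^2 - 281), so the splitting field is K = Q(sqrt(17984), sqrt(281)). The squarefree part of 17984 is 281 and the squarefree part of 281 is also 281, so sqrt(17984) and sqrt(281) are both rational multiples of sqrt(281). Hence Q(sqrt(17984)) = Q(sqrt(281)) = Q(sqrt(281)), and the splitting field collapses to a single degree-2 extension with Galois group Z/2Z.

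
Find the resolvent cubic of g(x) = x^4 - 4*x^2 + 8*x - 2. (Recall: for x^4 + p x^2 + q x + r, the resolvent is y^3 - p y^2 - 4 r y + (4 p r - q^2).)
h(y) = y^3 + 4*y^2 + 8*y - 32

Identify coefficients: p = -4, q = 8, r = -2.
Plug into h(y) = y^3 - p y^2 - 4 r y + (4 p r - q^2):
  h(y) = y^3 - (-4) y^2 - 4*(-2) y + (4*(-4)*(-2) - (8)^2)
       = y^3 + (4) y^2 + (8) y + (-32).
Simplifying: h(y) = y^3 + 4*y^2 + 8*y - 32.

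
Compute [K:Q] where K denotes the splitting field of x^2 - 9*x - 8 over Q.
[K:Q] = 2

The discriminant of x^2 + (-9)*x + (-8) is b^2 - 4c = 81 - (-32) = 113. Since 113 is not a perfect square in Q, the polynomial is irreducible over Q. Its two roots generate a degree-2 extension, so [K:Q] = 2.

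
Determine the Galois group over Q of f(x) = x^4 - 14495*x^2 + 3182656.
Gal(K/Q) = Z/2Z (cyclic of order 2)

f factors as (x^2 - 14272)(x^2 - 223), so the splitting field is K = Q(sqrt(14272), sqrt(223)). The squarefree part of 14272 is 223 and the squarefree part of 223 is also 223, so sqrt(14272) and sqrt(223) are both rational multiples of sqrt(223). Hence Q(sqrt(14272)) = Q(sqrt(223)) = Q(sqrt(223)), and the splitting field collapses to a single degree-2 extension with Galois group Z/2Z.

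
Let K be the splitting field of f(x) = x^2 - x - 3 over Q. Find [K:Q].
[K:Q] = 2

The discriminant of x^2 + (-1)*x + (-3) is b^2 - 4c = 1 - (-12) = 13. Since 13 is not a perfect square in Q, the polynomial is irreducible over Q. Its two roots generate a degree-2 extension, so [K:Q] = 2.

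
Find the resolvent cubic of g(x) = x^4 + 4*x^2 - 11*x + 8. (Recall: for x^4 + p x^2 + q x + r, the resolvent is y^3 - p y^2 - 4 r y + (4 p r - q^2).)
h(y) = y^3 - 4*y^2 - 32*y + 7

Identify coefficients: p = 4, q = -11, r = 8.
Plug into h(y) = y^3 - p y^2 - 4 r y + (4 p r - q^2):
  h(y) = y^3 - (4) y^2 - 4*(8) y + (4*(4)*(8) - (-11)^2)
       = y^3 + (-4) y^2 + (-32) y + (7).
Simplifying: h(y) = y^3 - 4*y^2 - 32*y + 7.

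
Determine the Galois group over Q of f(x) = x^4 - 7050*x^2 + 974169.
Gal(K/Q) = Z/2Z (cyclic of order 2)

f factors as (x^2 - 141)(x^2 - 6909), so the splitting field is K = Q(sqrt(141), sqrt(6909)). The squarefree part of 141 is 141 and the squarefree part of 6909 is also 141, so sqrt(141) and sqrt(6909) are both rational multiples of sqrt(141). Hence Q(sqrt(141)) = Q(sqrt(6909)) = Q(sqrt(141)), and the splitting field collapses to a single degree-2 extension with Galois group Z/2Z.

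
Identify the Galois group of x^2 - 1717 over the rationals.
Gal(K/Q) = Z/2Z (cyclic of order 2)

x^2 - 1717 is irreducible over Q since 1717 is not a rational square. The splitting field Q(sqrt(1717)) has degree 2 over Q, and its unique nontrivial automorphism is sqrt(1717) ↦ -sqrt(1717). Hence Gal(Q(sqrt(1717))/Q) = Z/2Z.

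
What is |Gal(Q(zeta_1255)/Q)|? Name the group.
|Gal(Q(zeta_1255)/Q)| = phi(1255) = 1000; group ≅ (Z/1255Z)^* ≅ Z/4Z × Z/250Z

The n-th cyclotomic polynomial Φ_1255(x) is the minimal polynomial of zeta_1255 over Q and has degree phi(1255) = 1000. So Q(zeta_1255) is a degree-1000 Galois extension with Galois group (Z/1255Z)^*. By CRT, (Z/1255Z)^* ≅ (Z/5Z)^* × (Z/251Z)^*. Each prime-power unit group is (Z/5Z)^* ≅ Z/4Z; (Z/251Z)^* ≅ Z/250Z. Hence Gal(Q(zeta_1255)/Q) ≅ Z/4Z × Z/250Z.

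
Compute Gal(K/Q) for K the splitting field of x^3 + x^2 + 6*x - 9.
Gal(K/Q) = S_3 (symmetric group of order 6)

Compute the discriminant of x^3 + (1)*x^2 + (6)*x + (-9): Δ = -3951. Since Δ is not a rational square, the Galois group is not contained in A_3; it must be the full S_3 (irreducibility of the cubic rules out anything smaller).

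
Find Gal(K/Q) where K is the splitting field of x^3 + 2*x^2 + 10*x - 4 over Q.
Gal(K/Q) = S_3 (symmetric group of order 6)

Compute the discriminant of x^3 + (2)*x^2 + (10)*x + (-4): Δ = -5344. Since Δ is not a rational square, the Galois group is not contained in A_3; it must be the full S_3 (irreducibility of the cubic rules out anything smaller).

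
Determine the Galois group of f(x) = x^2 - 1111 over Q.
Gal(K/Q) = Z/2Z (cyclic of order 2)

x^2 - 1111 is irreducible over Q since 1111 is not a rational square. The splitting field Q(sqrt(1111)) has degree 2 over Q, and its unique nontrivial automorphism is sqrt(1111) ↦ -sqrt(1111). Hence Gal(Q(sqrt(1111))/Q) = Z/2Z.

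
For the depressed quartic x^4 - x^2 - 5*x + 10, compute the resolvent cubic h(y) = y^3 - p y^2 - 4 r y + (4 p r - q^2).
h(y) = y^3 + y^2 - 40*y - 65

Identify coefficients: p = -1, q = -5, r = 10.
Plug into h(y) = y^3 - p y^2 - 4 r y + (4 p r - q^2):
  h(y) = y^3 - (-1) y^2 - 4*(10) y + (4*(-1)*(10) - (-5)^2)
       = y^3 + (1) y^2 + (-40) y + (-65).
Simplifying: h(y) = y^3 + y^2 - 40*y - 65.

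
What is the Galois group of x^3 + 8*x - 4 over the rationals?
Gal(K/Q) = S_3 (symmetric group of order 6)

Compute the discriminant of x^3 + (0)*x^2 + (8)*x + (-4): Δ = -2480. Since Δ is not a rational square, the Galois group is not contained in A_3; it must be the full S_3 (irreducibility of the cubic rules out anything smaller).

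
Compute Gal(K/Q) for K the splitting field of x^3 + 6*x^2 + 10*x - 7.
Gal(K/Q) = S_3 (symmetric group of order 6)

Compute the discriminant of x^3 + (6)*x^2 + (10)*x + (-7): Δ = -3235. Since Δ is not a rational square, the Galois group is not contained in A_3; it must be the full S_3 (irreducibility of the cubic rules out anything smaller).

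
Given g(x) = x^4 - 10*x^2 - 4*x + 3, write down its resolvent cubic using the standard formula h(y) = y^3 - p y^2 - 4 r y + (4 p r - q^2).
h(y) = y^3 + 10*y^2 - 12*y - 136

Identify coefficients: p = -10, q = -4, r = 3.
Plug into h(y) = y^3 - p y^2 - 4 r y + (4 p r - q^2):
  h(y) = y^3 - (-10) y^2 - 4*(3) y + (4*(-10)*(3) - (-4)^2)
       = y^3 + (10) y^2 + (-12) y + (-136).
Simplifying: h(y) = y^3 + 10*y^2 - 12*y - 136.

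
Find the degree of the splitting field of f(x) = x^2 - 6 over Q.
[K:Q] = 2

The polynomial x^2 - 6 is irreducible over Q since 6 is not a perfect square. Its splitting field is Q(sqrt(6)), which has degree 2 over Q.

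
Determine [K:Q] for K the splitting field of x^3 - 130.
[K:Q] = 6

x^3 - 130 has one real root r = 130^(1/3) and two complex roots r*zeta_3, r*zeta_3^2 where zeta_3 = e^(2*pi*i/3). The splitting field is Q(r, zeta_3). [Q(r):Q] = 3 and [Q(zeta_3):Q] = 2 with gcd = 1, so [Q(r, zeta_3):Q] = 3 * 2 = 6.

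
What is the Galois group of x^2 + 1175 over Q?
Gal(K/Q) = Z/2Z (cyclic of order 2)

x^2 + 1175 is irreducible over Q since -1175 is not a rational square. The splitting field Q(sqrt(-1175)) has degree 2 over Q, and its unique nontrivial automorphism is sqrt(-1175) ↦ -sqrt(-1175). Hence Gal(Q(sqrt(-1175))/Q) = Z/2Z.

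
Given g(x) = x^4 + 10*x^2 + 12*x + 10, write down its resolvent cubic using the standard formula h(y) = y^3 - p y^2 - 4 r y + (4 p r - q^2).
h(y) = y^3 - 10*y^2 - 40*y + 256

Identify coefficients: p = 10, q = 12, r = 10.
Plug into h(y) = y^3 - p y^2 - 4 r y + (4 p r - q^2):
  h(y) = y^3 - (10) y^2 - 4*(10) y + (4*(10)*(10) - (12)^2)
       = y^3 + (-10) y^2 + (-40) y + (256).
Simplifying: h(y) = y^3 - 10*y^2 - 40*y + 256.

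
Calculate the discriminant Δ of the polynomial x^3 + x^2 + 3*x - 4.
Δ = -731

For x^3 + a x^2 + b x + c the discriminant is Δ = 18 a b c - 4 a^3 c + a^2 b^2 - 4 b^3 - 27 c^2.
Plug a = 1, b = 3, c = -4:
  18*(1)*(3)*(-4) - 4*(1)^3*(-4) + (1)^2*(3)^2 - 4*(3)^3 - 27*(-4)^2
  = -216 + (16) + 9 + (-108) + (-432)
  = -731.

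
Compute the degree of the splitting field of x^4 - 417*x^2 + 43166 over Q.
[K:Q] = 4

f factors as (x^2 - 191)(x^2 - 226); the splitting field is K = Q(sqrt(191), sqrt(226)). Since 191, 226, and 43166 are all non-squares in Q, the three subfields Q(sqrt(191)), Q(sqrt(226)), Q(sqrt(43166)) are distinct degree-2 extensions, so [K:Q] = 4 (Klein four Galois group).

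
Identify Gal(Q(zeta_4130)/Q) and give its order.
|Gal(Q(zeta_4130)/Q)| = phi(4130) = 1392; group ≅ (Z/4130Z)^* ≅ Z/4Z × Z/6Z × Z/58Z

The n-th cyclotomic polynomial Φ_4130(x) is the minimal polynomial of zeta_4130 over Q and has degree phi(4130) = 1392. So Q(zeta_4130) is a degree-1392 Galois extension with Galois group (Z/4130Z)^*. By CRT, (Z/4130Z)^* ≅ (Z/2Z)^* × (Z/5Z)^* × (Z/7Z)^* × (Z/59Z)^*. Each prime-power unit group is (Z/2Z)^* ≅ trivial group (order 1); (Z/5Z)^* ≅ Z/4Z; (Z/7Z)^* ≅ Z/6Z; (Z/59Z)^* ≅ Z/58Z. Hence Gal(Q(zeta_4130)/Q) ≅ Z/4Z × Z/6Z × Z/58Z.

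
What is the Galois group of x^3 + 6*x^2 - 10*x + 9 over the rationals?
Gal(K/Q) = S_3 (symmetric group of order 6)

Compute the discriminant of x^3 + (6)*x^2 + (-10)*x + (9): Δ = -12083. Since Δ is not a rational square, the Galois group is not contained in A_3; it must be the full S_3 (irreducibility of the cubic rules out anything smaller).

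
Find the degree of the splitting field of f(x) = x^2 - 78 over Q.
[K:Q] = 2

The polynomial x^2 - 78 is irreducible over Q since 78 is not a perfect square. Its splitting field is Q(sqrt(78)), which has degree 2 over Q.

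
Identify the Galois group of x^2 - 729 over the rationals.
Gal(K/Q) = trivial group (order 1)

x^2 - 729 factors as (x - 27)(x + 27) over Q, so its splitting field is Q itself and the Galois group is trivial.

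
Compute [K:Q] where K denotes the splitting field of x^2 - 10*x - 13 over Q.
[K:Q] = 2

The discriminant of x^2 + (-10)*x + (-13) is b^2 - 4c = 100 - (-52) = 152. Since 152 is not a perfect square in Q, the polynomial is irreducible over Q. Its two roots generate a degree-2 extension, so [K:Q] = 2.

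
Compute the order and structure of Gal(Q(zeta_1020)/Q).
|Gal(Q(zeta_1020)/Q)| = phi(1020) = 256; group ≅ (Z/1020Z)^* ≅ Z/2Z × Z/2Z × Z/4Z × Z/16Z

The n-th cyclotomic polynomial Φ_1020(x) is the minimal polynomial of zeta_1020 over Q and has degree phi(1020) = 256. So Q(zeta_1020) is a degree-256 Galois extension with Galois group (Z/1020Z)^*. By CRT, (Z/1020Z)^* ≅ (Z/4Z)^* × (Z/3Z)^* × (Z/5Z)^* × (Z/17Z)^*. Each prime-power unit group is (Z/4Z)^* ≅ Z/2Z; (Z/3Z)^* ≅ Z/2Z; (Z/5Z)^* ≅ Z/4Z; (Z/17Z)^* ≅ Z/16Z. Hence Gal(Q(zeta_1020)/Q) ≅ Z/2Z × Z/2Z × Z/4Z × Z/16Z.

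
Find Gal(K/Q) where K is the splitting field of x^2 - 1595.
Gal(K/Q) = Z/2Z (cyclic of order 2)

x^2 - 1595 is irreducible over Q since 1595 is not a rational square. The splitting field Q(sqrt(1595)) has degree 2 over Q, and its unique nontrivial automorphism is sqrt(1595) ↦ -sqrt(1595). Hence Gal(Q(sqrt(1595))/Q) = Z/2Z.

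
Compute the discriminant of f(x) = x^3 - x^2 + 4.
Δ = -416

For x^3 + a x^2 + b x + c the discriminant is Δ = 18 a b c - 4 a^3 c + a^2 b^2 - 4 b^3 - 27 c^2.
Plug a = -1, b = 0, c = 4:
  18*(-1)*(0)*(4) - 4*(-1)^3*(4) + (-1)^2*(0)^2 - 4*(0)^3 - 27*(4)^2
  = 0 + (16) + 0 + (0) + (-432)
  = -416.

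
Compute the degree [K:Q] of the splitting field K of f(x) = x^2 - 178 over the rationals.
[K:Q] = 2

The polynomial x^2 - 178 is irreducible over Q since 178 is not a perfect square. Its splitting field is Q(sqrt(178)), which has degree 2 over Q.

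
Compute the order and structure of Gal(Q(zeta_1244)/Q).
|Gal(Q(zeta_1244)/Q)| = phi(1244) = 620; group ≅ (Z/1244Z)^* ≅ Z/2Z × Z/310Z

The n-th cyclotomic polynomial Φ_1244(x) is the minimal polynomial of zeta_1244 over Q and has degree phi(1244) = 620. So Q(zeta_1244) is a degree-620 Galois extension with Galois group (Z/1244Z)^*. By CRT, (Z/1244Z)^* ≅ (Z/4Z)^* × (Z/311Z)^*. Each prime-power unit group is (Z/4Z)^* ≅ Z/2Z; (Z/311Z)^* ≅ Z/310Z. Hence Gal(Q(zeta_1244)/Q) ≅ Z/2Z × Z/310Z.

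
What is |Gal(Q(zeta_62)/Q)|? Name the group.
|Gal(Q(zeta_62)/Q)| = phi(62) = 30; group ≅ (Z/62Z)^* ≅ Z/30Z

The n-th cyclotomic polynomial Φ_62(x) is the minimal polynomial of zeta_62 over Q and has degree phi(62) = 30. So Q(zeta_62) is a degree-30 Galois extension with Galois group (Z/62Z)^*. By CRT, (Z/62Z)^* ≅ (Z/2Z)^* × (Z/31Z)^*. Each prime-power unit group is (Z/2Z)^* ≅ trivial group (order 1); (Z/31Z)^* ≅ Z/30Z. Hence Gal(Q(zeta_62)/Q) ≅ Z/30Z.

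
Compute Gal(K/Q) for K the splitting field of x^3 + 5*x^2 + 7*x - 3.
Gal(K/Q) = S_3 (symmetric group of order 6)

Compute the discriminant of x^3 + (5)*x^2 + (7)*x + (-3): Δ = -780. Since Δ is not a rational square, the Galois group is not contained in A_3; it must be the full S_3 (irreducibility of the cubic rules out anything smaller).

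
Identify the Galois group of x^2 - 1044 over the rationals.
Gal(K/Q) = Z/2Z (cyclic of order 2)

x^2 - 1044 is irreducible over Q since 1044 is not a rational square. The splitting field Q(sqrt(1044)) has degree 2 over Q, and its unique nontrivial automorphism is sqrt(1044) ↦ -sqrt(1044). Hence Gal(Q(sqrt(1044))/Q) = Z/2Z.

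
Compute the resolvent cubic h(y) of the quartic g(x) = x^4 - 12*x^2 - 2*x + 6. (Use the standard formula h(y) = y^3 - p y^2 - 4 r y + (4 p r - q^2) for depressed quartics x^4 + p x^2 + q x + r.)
h(y) = y^3 + 12*y^2 - 24*y - 292

Identify coefficients: p = -12, q = -2, r = 6.
Plug into h(y) = y^3 - p y^2 - 4 r y + (4 p r - q^2):
  h(y) = y^3 - (-12) y^2 - 4*(6) y + (4*(-12)*(6) - (-2)^2)
       = y^3 + (12) y^2 + (-24) y + (-292).
Simplifying: h(y) = y^3 + 12*y^2 - 24*y - 292.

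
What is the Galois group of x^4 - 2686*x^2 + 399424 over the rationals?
Gal(K/Q) = Z/2Z (cyclic of order 2)

f factors as (x^2 - 2528)(x^2 - 158), so the splitting field is K = Q(sqrt(2528), sqrt(158)). The squarefree part of 2528 is 158 and the squarefree part of 158 is also 158, so sqrt(2528) and sqrt(158) are both rational multiples of sqrt(158). Hence Q(sqrt(2528)) = Q(sqrt(158)) = Q(sqrt(158)), and the splitting field collapses to a single degree-2 extension with Galois group Z/2Z.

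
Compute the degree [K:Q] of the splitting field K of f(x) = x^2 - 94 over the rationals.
[K:Q] = 2

The polynomial x^2 - 94 is irreducible over Q since 94 is not a perfect square. Its splitting field is Q(sqrt(94)), which has degree 2 over Q.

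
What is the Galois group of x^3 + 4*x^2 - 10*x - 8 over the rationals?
Gal(K/Q) = S_3 (symmetric group of order 6)

Compute the discriminant of x^3 + (4)*x^2 + (-10)*x + (-8): Δ = 11680. Since Δ is not a rational square, the Galois group is not contained in A_3; it must be the full S_3 (irreducibility of the cubic rules out anything smaller).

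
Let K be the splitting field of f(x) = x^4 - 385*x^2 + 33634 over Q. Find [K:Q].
[K:Q] = 4

f factors as (x^2 - 134)(x^2 - 251); the splitting field is K = Q(sqrt(134), sqrt(251)). Since 134, 251, and 33634 are all non-squares in Q, the three subfields Q(sqrt(134)), Q(sqrt(251)), Q(sqrt(33634)) are distinct degree-2 extensions, so [K:Q] = 4 (Klein four Galois group).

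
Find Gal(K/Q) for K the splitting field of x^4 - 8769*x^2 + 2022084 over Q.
Gal(K/Q) = Z/2Z (cyclic of order 2)

f factors as (x^2 - 237)(x^2 - 8532), so the splitting field is K = Q(sqrt(237), sqrt(8532)). The squarefree part of 237 is 237 and the squarefree part of 8532 is also 237, so sqrt(237) and sqrt(8532) are both rational multiples of sqrt(237). Hence Q(sqrt(237)) = Q(sqrt(8532)) = Q(sqrt(237)), and the splitting field collapses to a single degree-2 extension with Galois group Z/2Z.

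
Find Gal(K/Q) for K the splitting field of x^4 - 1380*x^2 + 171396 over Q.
Gal(K/Q) = Z/2Z (cyclic of order 2)

f factors as (x^2 - 138)(x^2 - 1242), so the splitting field is K = Q(sqrt(138), sqrt(1242)). The squarefree part of 138 is 138 and the squarefree part of 1242 is also 138, so sqrt(138) and sqrt(1242) are both rational multiples of sqrt(138). Hence Q(sqrt(138)) = Q(sqrt(1242)) = Q(sqrt(138)), and the splitting field collapses to a single degree-2 extension with Galois group Z/2Z.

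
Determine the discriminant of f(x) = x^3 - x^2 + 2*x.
Δ = -28

For x^3 + a x^2 + b x + c the discriminant is Δ = 18 a b c - 4 a^3 c + a^2 b^2 - 4 b^3 - 27 c^2.
Plug a = -1, b = 2, c = 0:
  18*(-1)*(2)*(0) - 4*(-1)^3*(0) + (-1)^2*(2)^2 - 4*(2)^3 - 27*(0)^2
  = 0 + (0) + 4 + (-32) + (0)
  = -28.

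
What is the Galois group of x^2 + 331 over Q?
Gal(K/Q) = Z/2Z (cyclic of order 2)

x^2 + 331 is irreducible over Q since -331 is not a rational square. The splitting field Q(sqrt(-331)) has degree 2 over Q, and its unique nontrivial automorphism is sqrt(-331) ↦ -sqrt(-331). Hence Gal(Q(sqrt(-331))/Q) = Z/2Z.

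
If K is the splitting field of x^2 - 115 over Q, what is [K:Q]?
[K:Q] = 2

The polynomial x^2 - 115 is irreducible over Q since 115 is not a perfect square. Its splitting field is Q(sqrt(115)), which has degree 2 over Q.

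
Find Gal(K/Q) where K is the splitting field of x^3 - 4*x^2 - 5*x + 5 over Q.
Gal(K/Q) = S_3 (symmetric group of order 6)

Compute the discriminant of x^3 + (-4)*x^2 + (-5)*x + (5): Δ = 3305. Since Δ is not a rational square, the Galois group is not contained in A_3; it must be the full S_3 (irreducibility of the cubic rules out anything smaller).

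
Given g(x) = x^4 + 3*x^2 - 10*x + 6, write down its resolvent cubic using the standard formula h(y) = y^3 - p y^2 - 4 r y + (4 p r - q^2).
h(y) = y^3 - 3*y^2 - 24*y - 28

Identify coefficients: p = 3, q = -10, r = 6.
Plug into h(y) = y^3 - p y^2 - 4 r y + (4 p r - q^2):
  h(y) = y^3 - (3) y^2 - 4*(6) y + (4*(3)*(6) - (-10)^2)
       = y^3 + (-3) y^2 + (-24) y + (-28).
Simplifying: h(y) = y^3 - 3*y^2 - 24*y - 28.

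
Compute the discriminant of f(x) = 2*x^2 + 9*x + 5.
Δ = 41

For a quadratic a x^2 + b x + c the discriminant is Δ = b^2 - 4ac = (9)^2 - 4*(2)*(5) = 81 - (40) = 41.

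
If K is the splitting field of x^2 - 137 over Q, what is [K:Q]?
[K:Q] = 2

The polynomial x^2 - 137 is irreducible over Q since 137 is not a perfect square. Its splitting field is Q(sqrt(137)), which has degree 2 over Q.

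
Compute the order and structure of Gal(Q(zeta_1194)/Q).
|Gal(Q(zeta_1194)/Q)| = phi(1194) = 396; group ≅ (Z/1194Z)^* ≅ Z/2Z × Z/198Z

The n-th cyclotomic polynomial Φ_1194(x) is the minimal polynomial of zeta_1194 over Q and has degree phi(1194) = 396. So Q(zeta_1194) is a degree-396 Galois extension with Galois group (Z/1194Z)^*. By CRT, (Z/1194Z)^* ≅ (Z/2Z)^* × (Z/3Z)^* × (Z/199Z)^*. Each prime-power unit group is (Z/2Z)^* ≅ trivial group (order 1); (Z/3Z)^* ≅ Z/2Z; (Z/199Z)^* ≅ Z/198Z. Hence Gal(Q(zeta_1194)/Q) ≅ Z/2Z × Z/198Z.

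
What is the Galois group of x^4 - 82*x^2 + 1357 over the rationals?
Gal(K/Q) = V_4 (Klein four-group, Z/2Z × Z/2Z)

f factors as (x^2 - 23)(x^2 - 59), so the splitting field is K = Q(sqrt(23), sqrt(59)). The elements 23, 59, 1357 are all non-squares in Q, so sqrt(23) and sqrt(59) generate independent quadratic extensions. Thus [K:Q] = 4 and Gal(K/Q) is generated by the two order-2 automorphisms sqrt(23) ↦ -sqrt(23) and sqrt(59) ↦ -sqrt(59), giving V_4.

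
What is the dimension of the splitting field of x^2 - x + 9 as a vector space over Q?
[K:Q] = 2

The discriminant of x^2 + (-1)*x + (9) is b^2 - 4c = 1 - (36) = -35. Since -35 is not a perfect square in Q, the polynomial is irreducible over Q. Its two roots generate a degree-2 extension, so [K:Q] = 2.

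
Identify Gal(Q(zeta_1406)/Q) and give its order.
|Gal(Q(zeta_1406)/Q)| = phi(1406) = 648; group ≅ (Z/1406Z)^* ≅ Z/18Z × Z/36Z

The n-th cyclotomic polynomial Φ_1406(x) is the minimal polynomial of zeta_1406 over Q and has degree phi(1406) = 648. So Q(zeta_1406) is a degree-648 Galois extension with Galois group (Z/1406Z)^*. By CRT, (Z/1406Z)^* ≅ (Z/2Z)^* × (Z/19Z)^* × (Z/37Z)^*. Each prime-power unit group is (Z/2Z)^* ≅ trivial group (order 1); (Z/19Z)^* ≅ Z/18Z; (Z/37Z)^* ≅ Z/36Z. Hence Gal(Q(zeta_1406)/Q) ≅ Z/18Z × Z/36Z.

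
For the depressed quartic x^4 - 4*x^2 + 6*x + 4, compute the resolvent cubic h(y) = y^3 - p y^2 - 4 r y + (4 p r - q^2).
h(y) = y^3 + 4*y^2 - 16*y - 100

Identify coefficients: p = -4, q = 6, r = 4.
Plug into h(y) = y^3 - p y^2 - 4 r y + (4 p r - q^2):
  h(y) = y^3 - (-4) y^2 - 4*(4) y + (4*(-4)*(4) - (6)^2)
       = y^3 + (4) y^2 + (-16) y + (-100).
Simplifying: h(y) = y^3 + 4*y^2 - 16*y - 100.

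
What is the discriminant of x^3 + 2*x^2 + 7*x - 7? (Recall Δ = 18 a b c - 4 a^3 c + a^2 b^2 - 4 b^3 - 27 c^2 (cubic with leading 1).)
Δ = -4039

For x^3 + a x^2 + b x + c the discriminant is Δ = 18 a b c - 4 a^3 c + a^2 b^2 - 4 b^3 - 27 c^2.
Plug a = 2, b = 7, c = -7:
  18*(2)*(7)*(-7) - 4*(2)^3*(-7) + (2)^2*(7)^2 - 4*(7)^3 - 27*(-7)^2
  = -1764 + (224) + 196 + (-1372) + (-1323)
  = -4039.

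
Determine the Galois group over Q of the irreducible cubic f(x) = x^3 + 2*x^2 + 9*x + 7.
Gal(K/Q) = S_3 (symmetric group of order 6)

Compute the discriminant of x^3 + (2)*x^2 + (9)*x + (7): Δ = -1871. Since Δ is not a rational square, the Galois group is not contained in A_3; it must be the full S_3 (irreducibility of the cubic rules out anything smaller).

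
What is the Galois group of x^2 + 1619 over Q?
Gal(K/Q) = Z/2Z (cyclic of order 2)

x^2 + 1619 is irreducible over Q since -1619 is not a rational square. The splitting field Q(sqrt(-1619)) has degree 2 over Q, and its unique nontrivial automorphism is sqrt(-1619) ↦ -sqrt(-1619). Hence Gal(Q(sqrt(-1619))/Q) = Z/2Z.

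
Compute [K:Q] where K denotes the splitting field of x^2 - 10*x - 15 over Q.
[K:Q] = 2

The discriminant of x^2 + (-10)*x + (-15) is b^2 - 4c = 100 - (-60) = 160. Since 160 is not a perfect square in Q, the polynomial is irreducible over Q. Its two roots generate a degree-2 extension, so [K:Q] = 2.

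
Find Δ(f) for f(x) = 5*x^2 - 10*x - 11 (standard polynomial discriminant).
Δ = 320

For a quadratic a x^2 + b x + c the discriminant is Δ = b^2 - 4ac = (-10)^2 - 4*(5)*(-11) = 100 - (-220) = 320.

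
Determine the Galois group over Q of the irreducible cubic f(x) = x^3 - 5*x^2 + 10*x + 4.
Gal(K/Q) = S_3 (symmetric group of order 6)

Compute the discriminant of x^3 + (-5)*x^2 + (10)*x + (4): Δ = -3532. Since Δ is not a rational square, the Galois group is not contained in A_3; it must be the full S_3 (irreducibility of the cubic rules out anything smaller).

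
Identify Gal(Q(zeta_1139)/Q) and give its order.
|Gal(Q(zeta_1139)/Q)| = phi(1139) = 1056; group ≅ (Z/1139Z)^* ≅ Z/16Z × Z/66Z

The n-th cyclotomic polynomial Φ_1139(x) is the minimal polynomial of zeta_1139 over Q and has degree phi(1139) = 1056. So Q(zeta_1139) is a degree-1056 Galois extension with Galois group (Z/1139Z)^*. By CRT, (Z/1139Z)^* ≅ (Z/17Z)^* × (Z/67Z)^*. Each prime-power unit group is (Z/17Z)^* ≅ Z/16Z; (Z/67Z)^* ≅ Z/66Z. Hence Gal(Q(zeta_1139)/Q) ≅ Z/16Z × Z/66Z.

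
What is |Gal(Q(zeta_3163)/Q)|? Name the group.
|Gal(Q(zeta_3163)/Q)| = phi(3163) = 3162; group ≅ (Z/3163Z)^* ≅ Z/3162Z

The n-th cyclotomic polynomial Φ_3163(x) is the minimal polynomial of zeta_3163 over Q and has degree phi(3163) = 3162. So Q(zeta_3163) is a degree-3162 Galois extension with Galois group (Z/3163Z)^*. (Z/3163Z)^* is cyclic since 3163 is an odd prime power (or 4). Hence Gal(Q(zeta_3163)/Q) ≅ Z/3162Z.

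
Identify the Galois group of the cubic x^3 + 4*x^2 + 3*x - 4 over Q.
Gal(K/Q) = S_3 (symmetric group of order 6)

Compute the discriminant of x^3 + (4)*x^2 + (3)*x + (-4): Δ = -236. Since Δ is not a rational square, the Galois group is not contained in A_3; it must be the full S_3 (irreducibility of the cubic rules out anything smaller).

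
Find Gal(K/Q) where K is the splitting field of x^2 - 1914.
Gal(K/Q) = Z/2Z (cyclic of order 2)

x^2 - 1914 is irreducible over Q since 1914 is not a rational square. The splitting field Q(sqrt(1914)) has degree 2 over Q, and its unique nontrivial automorphism is sqrt(1914) ↦ -sqrt(1914). Hence Gal(Q(sqrt(1914))/Q) = Z/2Z.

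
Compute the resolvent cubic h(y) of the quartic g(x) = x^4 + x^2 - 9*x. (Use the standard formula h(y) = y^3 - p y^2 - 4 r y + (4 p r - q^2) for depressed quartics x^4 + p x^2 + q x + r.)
h(y) = y^3 - y^2 - 81

Identify coefficients: p = 1, q = -9, r = 0.
Plug into h(y) = y^3 - p y^2 - 4 r y + (4 p r - q^2):
  h(y) = y^3 - (1) y^2 - 4*(0) y + (4*(1)*(0) - (-9)^2)
       = y^3 + (-1) y^2 + (0) y + (-81).
Simplifying: h(y) = y^3 - y^2 - 81.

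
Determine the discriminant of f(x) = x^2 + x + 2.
Δ = -7

For a quadratic a x^2 + b x + c the discriminant is Δ = b^2 - 4ac = (1)^2 - 4*(1)*(2) = 1 - (8) = -7.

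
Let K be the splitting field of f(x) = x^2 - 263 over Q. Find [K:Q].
[K:Q] = 2

The polynomial x^2 - 263 is irreducible over Q since 263 is not a perfect square. Its splitting field is Q(sqrt(263)), which has degree 2 over Q.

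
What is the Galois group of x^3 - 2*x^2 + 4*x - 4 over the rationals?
Gal(K/Q) = S_3 (symmetric group of order 6)

Compute the discriminant of x^3 + (-2)*x^2 + (4)*x + (-4): Δ = -176. Since Δ is not a rational square, the Galois group is not contained in A_3; it must be the full S_3 (irreducibility of the cubic rules out anything smaller).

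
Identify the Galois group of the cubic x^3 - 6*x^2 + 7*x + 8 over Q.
Gal(K/Q) = S_3 (symmetric group of order 6)

Compute the discriminant of x^3 + (-6)*x^2 + (7)*x + (8): Δ = -472. Since Δ is not a rational square, the Galois group is not contained in A_3; it must be the full S_3 (irreducibility of the cubic rules out anything smaller).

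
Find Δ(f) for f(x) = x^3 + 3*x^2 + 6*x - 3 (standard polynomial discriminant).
Δ = -1431

For x^3 + a x^2 + b x + c the discriminant is Δ = 18 a b c - 4 a^3 c + a^2 b^2 - 4 b^3 - 27 c^2.
Plug a = 3, b = 6, c = -3:
  18*(3)*(6)*(-3) - 4*(3)^3*(-3) + (3)^2*(6)^2 - 4*(6)^3 - 27*(-3)^2
  = -972 + (324) + 324 + (-864) + (-243)
  = -1431.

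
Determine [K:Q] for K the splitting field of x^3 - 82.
[K:Q] = 6

x^3 - 82 has one real root r = 82^(1/3) and two complex roots r*zeta_3, r*zeta_3^2 where zeta_3 = e^(2*pi*i/3). The splitting field is Q(r, zeta_3). [Q(r):Q] = 3 and [Q(zeta_3):Q] = 2 with gcd = 1, so [Q(r, zeta_3):Q] = 3 * 2 = 6.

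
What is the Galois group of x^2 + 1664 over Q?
Gal(K/Q) = Z/2Z (cyclic of order 2)

x^2 + 1664 is irreducible over Q since -1664 is not a rational square. The splitting field Q(sqrt(-1664)) has degree 2 over Q, and its unique nontrivial automorphism is sqrt(-1664) ↦ -sqrt(-1664). Hence Gal(Q(sqrt(-1664))/Q) = Z/2Z.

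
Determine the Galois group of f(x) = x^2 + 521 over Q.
Gal(K/Q) = Z/2Z (cyclic of order 2)

x^2 + 521 is irreducible over Q since -521 is not a rational square. The splitting field Q(sqrt(-521)) has degree 2 over Q, and its unique nontrivial automorphism is sqrt(-521) ↦ -sqrt(-521). Hence Gal(Q(sqrt(-521))/Q) = Z/2Z.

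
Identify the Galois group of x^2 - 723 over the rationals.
Gal(K/Q) = Z/2Z (cyclic of order 2)

x^2 - 723 is irreducible over Q since 723 is not a rational square. The splitting field Q(sqrt(723)) has degree 2 over Q, and its unique nontrivial automorphism is sqrt(723) ↦ -sqrt(723). Hence Gal(Q(sqrt(723))/Q) = Z/2Z.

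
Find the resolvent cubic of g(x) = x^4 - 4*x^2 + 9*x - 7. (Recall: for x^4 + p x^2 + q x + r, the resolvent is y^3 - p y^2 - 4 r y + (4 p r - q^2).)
h(y) = y^3 + 4*y^2 + 28*y + 31

Identify coefficients: p = -4, q = 9, r = -7.
Plug into h(y) = y^3 - p y^2 - 4 r y + (4 p r - q^2):
  h(y) = y^3 - (-4) y^2 - 4*(-7) y + (4*(-4)*(-7) - (9)^2)
       = y^3 + (4) y^2 + (28) y + (31).
Simplifying: h(y) = y^3 + 4*y^2 + 28*y + 31.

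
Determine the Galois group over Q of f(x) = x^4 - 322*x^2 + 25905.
Gal(K/Q) = V_4 (Klein four-group, Z/2Z × Z/2Z)

f factors as (x^2 - 157)(x^2 - 165), so the splitting field is K = Q(sqrt(157), sqrt(165)). The elements 157, 165, 25905 are all non-squares in Q, so sqrt(157) and sqrt(165) generate independent quadratic extensions. Thus [K:Q] = 4 and Gal(K/Q) is generated by the two order-2 automorphisms sqrt(157) ↦ -sqrt(157) and sqrt(165) ↦ -sqrt(165), giving V_4.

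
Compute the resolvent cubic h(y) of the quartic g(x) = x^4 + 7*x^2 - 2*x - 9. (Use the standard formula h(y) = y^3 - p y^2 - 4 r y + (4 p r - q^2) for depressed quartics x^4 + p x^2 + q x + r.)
h(y) = y^3 - 7*y^2 + 36*y - 256

Identify coefficients: p = 7, q = -2, r = -9.
Plug into h(y) = y^3 - p y^2 - 4 r y + (4 p r - q^2):
  h(y) = y^3 - (7) y^2 - 4*(-9) y + (4*(7)*(-9) - (-2)^2)
       = y^3 + (-7) y^2 + (36) y + (-256).
Simplifying: h(y) = y^3 - 7*y^2 + 36*y - 256.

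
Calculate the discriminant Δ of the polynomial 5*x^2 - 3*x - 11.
Δ = 229

For a quadratic a x^2 + b x + c the discriminant is Δ = b^2 - 4ac = (-3)^2 - 4*(5)*(-11) = 9 - (-220) = 229.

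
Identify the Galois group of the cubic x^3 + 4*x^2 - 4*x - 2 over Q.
Gal(K/Q) = S_3 (symmetric group of order 6)

Compute the discriminant of x^3 + (4)*x^2 + (-4)*x + (-2): Δ = 1492. Since Δ is not a rational square, the Galois group is not contained in A_3; it must be the full S_3 (irreducibility of the cubic rules out anything smaller).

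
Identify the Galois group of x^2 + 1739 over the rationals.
Gal(K/Q) = Z/2Z (cyclic of order 2)

x^2 + 1739 is irreducible over Q since -1739 is not a rational square. The splitting field Q(sqrt(-1739)) has degree 2 over Q, and its unique nontrivial automorphism is sqrt(-1739) ↦ -sqrt(-1739). Hence Gal(Q(sqrt(-1739))/Q) = Z/2Z.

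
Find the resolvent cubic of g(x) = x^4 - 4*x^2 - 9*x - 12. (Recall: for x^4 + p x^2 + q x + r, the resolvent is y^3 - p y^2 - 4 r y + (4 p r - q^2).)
h(y) = y^3 + 4*y^2 + 48*y + 111

Identify coefficients: p = -4, q = -9, r = -12.
Plug into h(y) = y^3 - p y^2 - 4 r y + (4 p r - q^2):
  h(y) = y^3 - (-4) y^2 - 4*(-12) y + (4*(-4)*(-12) - (-9)^2)
       = y^3 + (4) y^2 + (48) y + (111).
Simplifying: h(y) = y^3 + 4*y^2 + 48*y + 111.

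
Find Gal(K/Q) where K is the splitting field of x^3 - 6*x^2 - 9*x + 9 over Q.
Gal(K/Q) = S_3 (symmetric group of order 6)

Compute the discriminant of x^3 + (-6)*x^2 + (-9)*x + (9): Δ = 20169. Since Δ is not a rational square, the Galois group is not contained in A_3; it must be the full S_3 (irreducibility of the cubic rules out anything smaller).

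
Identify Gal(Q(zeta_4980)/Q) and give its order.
|Gal(Q(zeta_4980)/Q)| = phi(4980) = 1312; group ≅ (Z/4980Z)^* ≅ Z/2Z × Z/2Z × Z/4Z × Z/82Z

The n-th cyclotomic polynomial Φ_4980(x) is the minimal polynomial of zeta_4980 over Q and has degree phi(4980) = 1312. So Q(zeta_4980) is a degree-1312 Galois extension with Galois group (Z/4980Z)^*. By CRT, (Z/4980Z)^* ≅ (Z/4Z)^* × (Z/3Z)^* × (Z/5Z)^* × (Z/83Z)^*. Each prime-power unit group is (Z/4Z)^* ≅ Z/2Z; (Z/3Z)^* ≅ Z/2Z; (Z/5Z)^* ≅ Z/4Z; (Z/83Z)^* ≅ Z/82Z. Hence Gal(Q(zeta_4980)/Q) ≅ Z/2Z × Z/2Z × Z/4Z × Z/82Z.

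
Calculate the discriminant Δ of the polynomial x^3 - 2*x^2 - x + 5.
Δ = -327

For x^3 + a x^2 + b x + c the discriminant is Δ = 18 a b c - 4 a^3 c + a^2 b^2 - 4 b^3 - 27 c^2.
Plug a = -2, b = -1, c = 5:
  18*(-2)*(-1)*(5) - 4*(-2)^3*(5) + (-2)^2*(-1)^2 - 4*(-1)^3 - 27*(5)^2
  = 180 + (160) + 4 + (4) + (-675)
  = -327.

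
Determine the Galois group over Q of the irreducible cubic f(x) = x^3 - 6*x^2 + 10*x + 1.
Gal(K/Q) = S_3 (symmetric group of order 6)

Compute the discriminant of x^3 + (-6)*x^2 + (10)*x + (1): Δ = -643. Since Δ is not a rational square, the Galois group is not contained in A_3; it must be the full S_3 (irreducibility of the cubic rules out anything smaller).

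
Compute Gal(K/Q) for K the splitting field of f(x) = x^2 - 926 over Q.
Gal(K/Q) = Z/2Z (cyclic of order 2)

x^2 - 926 is irreducible over Q since 926 is not a rational square. The splitting field Q(sqrt(926)) has degree 2 over Q, and its unique nontrivial automorphism is sqrt(926) ↦ -sqrt(926). Hence Gal(Q(sqrt(926))/Q) = Z/2Z.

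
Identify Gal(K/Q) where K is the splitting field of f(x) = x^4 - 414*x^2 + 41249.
Gal(K/Q) = V_4 (Klein four-group, Z/2Z × Z/2Z)

f factors as (x^2 - 247)(x^2 - 167), so the splitting field is K = Q(sqrt(247), sqrt(167)). The elements 247, 167, 41249 are all non-squares in Q, so sqrt(247) and sqrt(167) generate independent quadratic extensions. Thus [K:Q] = 4 and Gal(K/Q) is generated by the two order-2 automorphisms sqrt(247) ↦ -sqrt(247) and sqrt(167) ↦ -sqrt(167), giving V_4.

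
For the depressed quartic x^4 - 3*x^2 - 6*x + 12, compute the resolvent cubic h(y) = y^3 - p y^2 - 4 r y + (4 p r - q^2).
h(y) = y^3 + 3*y^2 - 48*y - 180

Identify coefficients: p = -3, q = -6, r = 12.
Plug into h(y) = y^3 - p y^2 - 4 r y + (4 p r - q^2):
  h(y) = y^3 - (-3) y^2 - 4*(12) y + (4*(-3)*(12) - (-6)^2)
       = y^3 + (3) y^2 + (-48) y + (-180).
Simplifying: h(y) = y^3 + 3*y^2 - 48*y - 180.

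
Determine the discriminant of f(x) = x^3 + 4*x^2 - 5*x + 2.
Δ = -440

For x^3 + a x^2 + b x + c the discriminant is Δ = 18 a b c - 4 a^3 c + a^2 b^2 - 4 b^3 - 27 c^2.
Plug a = 4, b = -5, c = 2:
  18*(4)*(-5)*(2) - 4*(4)^3*(2) + (4)^2*(-5)^2 - 4*(-5)^3 - 27*(2)^2
  = -720 + (-512) + 400 + (500) + (-108)
  = -440.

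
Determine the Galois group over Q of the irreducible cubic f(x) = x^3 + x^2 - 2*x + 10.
Gal(K/Q) = S_3 (symmetric group of order 6)

Compute the discriminant of x^3 + (1)*x^2 + (-2)*x + (10): Δ = -3064. Since Δ is not a rational square, the Galois group is not contained in A_3; it must be the full S_3 (irreducibility of the cubic rules out anything smaller).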